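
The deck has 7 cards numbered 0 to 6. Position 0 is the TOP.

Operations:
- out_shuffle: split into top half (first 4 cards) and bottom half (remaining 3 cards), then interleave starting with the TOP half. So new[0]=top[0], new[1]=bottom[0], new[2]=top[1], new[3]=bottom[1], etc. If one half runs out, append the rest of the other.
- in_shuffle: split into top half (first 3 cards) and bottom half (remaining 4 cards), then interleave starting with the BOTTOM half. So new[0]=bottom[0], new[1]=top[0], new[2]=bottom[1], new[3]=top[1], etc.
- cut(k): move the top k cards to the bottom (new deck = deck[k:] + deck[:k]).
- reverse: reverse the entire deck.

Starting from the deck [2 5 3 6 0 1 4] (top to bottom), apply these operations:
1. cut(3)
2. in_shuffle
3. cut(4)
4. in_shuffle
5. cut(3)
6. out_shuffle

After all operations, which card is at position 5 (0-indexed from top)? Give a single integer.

After op 1 (cut(3)): [6 0 1 4 2 5 3]
After op 2 (in_shuffle): [4 6 2 0 5 1 3]
After op 3 (cut(4)): [5 1 3 4 6 2 0]
After op 4 (in_shuffle): [4 5 6 1 2 3 0]
After op 5 (cut(3)): [1 2 3 0 4 5 6]
After op 6 (out_shuffle): [1 4 2 5 3 6 0]
Position 5: card 6.

Answer: 6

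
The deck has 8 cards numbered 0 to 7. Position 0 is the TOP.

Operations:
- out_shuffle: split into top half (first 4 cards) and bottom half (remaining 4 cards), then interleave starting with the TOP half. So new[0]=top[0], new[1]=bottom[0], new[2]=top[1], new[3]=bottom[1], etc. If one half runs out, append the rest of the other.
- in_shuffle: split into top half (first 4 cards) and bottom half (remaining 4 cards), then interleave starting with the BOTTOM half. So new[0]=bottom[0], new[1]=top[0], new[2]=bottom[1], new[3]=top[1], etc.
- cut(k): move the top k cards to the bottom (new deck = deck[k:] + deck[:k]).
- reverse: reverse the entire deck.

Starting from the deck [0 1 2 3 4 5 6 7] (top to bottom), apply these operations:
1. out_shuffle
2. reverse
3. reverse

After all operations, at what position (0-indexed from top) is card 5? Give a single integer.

After op 1 (out_shuffle): [0 4 1 5 2 6 3 7]
After op 2 (reverse): [7 3 6 2 5 1 4 0]
After op 3 (reverse): [0 4 1 5 2 6 3 7]
Card 5 is at position 3.

Answer: 3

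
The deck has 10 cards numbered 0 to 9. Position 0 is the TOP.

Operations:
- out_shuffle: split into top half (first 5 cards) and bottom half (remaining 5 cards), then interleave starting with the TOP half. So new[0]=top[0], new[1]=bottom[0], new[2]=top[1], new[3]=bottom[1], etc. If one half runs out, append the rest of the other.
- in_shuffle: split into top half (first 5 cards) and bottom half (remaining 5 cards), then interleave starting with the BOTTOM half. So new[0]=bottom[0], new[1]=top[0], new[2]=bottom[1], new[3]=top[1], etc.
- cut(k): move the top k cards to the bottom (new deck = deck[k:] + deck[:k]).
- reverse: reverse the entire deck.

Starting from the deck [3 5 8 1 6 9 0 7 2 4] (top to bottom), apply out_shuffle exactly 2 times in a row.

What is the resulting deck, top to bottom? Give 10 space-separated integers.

Answer: 3 7 9 1 5 2 0 6 8 4

Derivation:
After op 1 (out_shuffle): [3 9 5 0 8 7 1 2 6 4]
After op 2 (out_shuffle): [3 7 9 1 5 2 0 6 8 4]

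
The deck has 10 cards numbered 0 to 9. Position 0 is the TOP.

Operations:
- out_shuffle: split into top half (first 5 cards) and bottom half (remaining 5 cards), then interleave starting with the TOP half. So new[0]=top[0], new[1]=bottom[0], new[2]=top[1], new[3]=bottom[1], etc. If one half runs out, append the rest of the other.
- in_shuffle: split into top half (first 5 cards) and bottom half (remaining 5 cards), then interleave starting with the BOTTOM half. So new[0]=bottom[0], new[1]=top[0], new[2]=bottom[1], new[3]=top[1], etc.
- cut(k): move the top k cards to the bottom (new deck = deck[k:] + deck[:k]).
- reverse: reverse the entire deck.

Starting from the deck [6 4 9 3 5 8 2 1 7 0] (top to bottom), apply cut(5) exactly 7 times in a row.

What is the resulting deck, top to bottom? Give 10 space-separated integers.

Answer: 8 2 1 7 0 6 4 9 3 5

Derivation:
After op 1 (cut(5)): [8 2 1 7 0 6 4 9 3 5]
After op 2 (cut(5)): [6 4 9 3 5 8 2 1 7 0]
After op 3 (cut(5)): [8 2 1 7 0 6 4 9 3 5]
After op 4 (cut(5)): [6 4 9 3 5 8 2 1 7 0]
After op 5 (cut(5)): [8 2 1 7 0 6 4 9 3 5]
After op 6 (cut(5)): [6 4 9 3 5 8 2 1 7 0]
After op 7 (cut(5)): [8 2 1 7 0 6 4 9 3 5]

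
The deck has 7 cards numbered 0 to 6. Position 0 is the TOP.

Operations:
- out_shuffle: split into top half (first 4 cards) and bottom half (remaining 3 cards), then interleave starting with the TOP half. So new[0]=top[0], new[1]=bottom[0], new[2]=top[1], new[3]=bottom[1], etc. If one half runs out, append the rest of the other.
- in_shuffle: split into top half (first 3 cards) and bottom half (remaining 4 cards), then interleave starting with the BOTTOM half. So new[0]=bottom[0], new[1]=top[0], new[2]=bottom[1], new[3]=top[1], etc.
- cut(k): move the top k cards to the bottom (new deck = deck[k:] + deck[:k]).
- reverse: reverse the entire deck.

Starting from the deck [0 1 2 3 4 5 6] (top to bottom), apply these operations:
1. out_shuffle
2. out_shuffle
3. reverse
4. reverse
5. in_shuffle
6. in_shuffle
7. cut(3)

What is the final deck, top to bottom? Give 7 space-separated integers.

Answer: 0 4 1 5 2 6 3

Derivation:
After op 1 (out_shuffle): [0 4 1 5 2 6 3]
After op 2 (out_shuffle): [0 2 4 6 1 3 5]
After op 3 (reverse): [5 3 1 6 4 2 0]
After op 4 (reverse): [0 2 4 6 1 3 5]
After op 5 (in_shuffle): [6 0 1 2 3 4 5]
After op 6 (in_shuffle): [2 6 3 0 4 1 5]
After op 7 (cut(3)): [0 4 1 5 2 6 3]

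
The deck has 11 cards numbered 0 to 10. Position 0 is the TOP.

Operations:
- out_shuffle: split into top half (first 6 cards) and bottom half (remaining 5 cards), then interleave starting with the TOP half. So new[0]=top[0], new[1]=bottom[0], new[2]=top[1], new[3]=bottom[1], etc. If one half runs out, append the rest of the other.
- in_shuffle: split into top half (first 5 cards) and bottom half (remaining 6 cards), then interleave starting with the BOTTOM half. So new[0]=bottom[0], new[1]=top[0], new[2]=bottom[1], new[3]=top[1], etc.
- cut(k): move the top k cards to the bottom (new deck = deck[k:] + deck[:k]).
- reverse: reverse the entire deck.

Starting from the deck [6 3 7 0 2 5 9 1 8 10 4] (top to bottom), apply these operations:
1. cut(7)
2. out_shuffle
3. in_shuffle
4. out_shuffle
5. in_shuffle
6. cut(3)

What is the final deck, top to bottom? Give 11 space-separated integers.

After op 1 (cut(7)): [1 8 10 4 6 3 7 0 2 5 9]
After op 2 (out_shuffle): [1 7 8 0 10 2 4 5 6 9 3]
After op 3 (in_shuffle): [2 1 4 7 5 8 6 0 9 10 3]
After op 4 (out_shuffle): [2 6 1 0 4 9 7 10 5 3 8]
After op 5 (in_shuffle): [9 2 7 6 10 1 5 0 3 4 8]
After op 6 (cut(3)): [6 10 1 5 0 3 4 8 9 2 7]

Answer: 6 10 1 5 0 3 4 8 9 2 7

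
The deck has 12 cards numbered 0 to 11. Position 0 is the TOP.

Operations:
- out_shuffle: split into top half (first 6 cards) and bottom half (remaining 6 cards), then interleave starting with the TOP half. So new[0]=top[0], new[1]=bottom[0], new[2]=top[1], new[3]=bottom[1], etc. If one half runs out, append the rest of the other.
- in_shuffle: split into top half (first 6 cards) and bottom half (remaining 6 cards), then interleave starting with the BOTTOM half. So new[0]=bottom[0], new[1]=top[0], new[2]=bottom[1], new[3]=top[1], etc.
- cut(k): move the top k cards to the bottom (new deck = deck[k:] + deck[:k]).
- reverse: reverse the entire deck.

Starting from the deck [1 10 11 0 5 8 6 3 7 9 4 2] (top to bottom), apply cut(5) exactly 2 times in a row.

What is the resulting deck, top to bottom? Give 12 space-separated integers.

After op 1 (cut(5)): [8 6 3 7 9 4 2 1 10 11 0 5]
After op 2 (cut(5)): [4 2 1 10 11 0 5 8 6 3 7 9]

Answer: 4 2 1 10 11 0 5 8 6 3 7 9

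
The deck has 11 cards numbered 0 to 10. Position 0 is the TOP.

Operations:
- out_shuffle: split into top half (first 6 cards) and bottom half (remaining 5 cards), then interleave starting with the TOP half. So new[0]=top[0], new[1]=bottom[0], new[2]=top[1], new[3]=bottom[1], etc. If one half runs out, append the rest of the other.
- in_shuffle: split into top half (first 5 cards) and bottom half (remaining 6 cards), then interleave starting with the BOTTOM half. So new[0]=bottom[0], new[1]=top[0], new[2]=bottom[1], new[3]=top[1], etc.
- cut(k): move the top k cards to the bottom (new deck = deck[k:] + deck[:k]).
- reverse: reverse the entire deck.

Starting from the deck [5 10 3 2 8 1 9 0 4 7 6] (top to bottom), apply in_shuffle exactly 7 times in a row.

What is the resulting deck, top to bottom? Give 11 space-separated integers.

Answer: 0 8 10 7 9 2 5 4 1 3 6

Derivation:
After op 1 (in_shuffle): [1 5 9 10 0 3 4 2 7 8 6]
After op 2 (in_shuffle): [3 1 4 5 2 9 7 10 8 0 6]
After op 3 (in_shuffle): [9 3 7 1 10 4 8 5 0 2 6]
After op 4 (in_shuffle): [4 9 8 3 5 7 0 1 2 10 6]
After op 5 (in_shuffle): [7 4 0 9 1 8 2 3 10 5 6]
After op 6 (in_shuffle): [8 7 2 4 3 0 10 9 5 1 6]
After op 7 (in_shuffle): [0 8 10 7 9 2 5 4 1 3 6]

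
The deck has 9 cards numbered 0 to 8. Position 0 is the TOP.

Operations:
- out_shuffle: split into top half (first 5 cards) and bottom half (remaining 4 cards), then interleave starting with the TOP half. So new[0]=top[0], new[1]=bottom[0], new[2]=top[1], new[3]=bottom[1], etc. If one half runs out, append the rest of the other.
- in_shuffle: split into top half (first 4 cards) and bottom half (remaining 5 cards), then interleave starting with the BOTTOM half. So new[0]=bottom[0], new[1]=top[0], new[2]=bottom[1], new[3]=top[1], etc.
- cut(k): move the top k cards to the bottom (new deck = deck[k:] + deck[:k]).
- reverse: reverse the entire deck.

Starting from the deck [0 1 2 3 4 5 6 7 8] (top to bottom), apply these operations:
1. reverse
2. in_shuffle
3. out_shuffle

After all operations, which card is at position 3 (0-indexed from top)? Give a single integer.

Answer: 1

Derivation:
After op 1 (reverse): [8 7 6 5 4 3 2 1 0]
After op 2 (in_shuffle): [4 8 3 7 2 6 1 5 0]
After op 3 (out_shuffle): [4 6 8 1 3 5 7 0 2]
Position 3: card 1.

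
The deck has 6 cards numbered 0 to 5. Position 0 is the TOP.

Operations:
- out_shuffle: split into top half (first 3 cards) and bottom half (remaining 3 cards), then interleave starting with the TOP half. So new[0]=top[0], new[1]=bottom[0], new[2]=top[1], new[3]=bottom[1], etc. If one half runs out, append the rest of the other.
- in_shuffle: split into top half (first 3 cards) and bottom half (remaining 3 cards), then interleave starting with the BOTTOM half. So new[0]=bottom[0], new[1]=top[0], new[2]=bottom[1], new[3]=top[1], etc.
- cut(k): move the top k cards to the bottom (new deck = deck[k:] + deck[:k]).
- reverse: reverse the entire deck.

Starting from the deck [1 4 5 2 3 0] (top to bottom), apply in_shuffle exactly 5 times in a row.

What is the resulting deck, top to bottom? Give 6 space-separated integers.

After op 1 (in_shuffle): [2 1 3 4 0 5]
After op 2 (in_shuffle): [4 2 0 1 5 3]
After op 3 (in_shuffle): [1 4 5 2 3 0]
After op 4 (in_shuffle): [2 1 3 4 0 5]
After op 5 (in_shuffle): [4 2 0 1 5 3]

Answer: 4 2 0 1 5 3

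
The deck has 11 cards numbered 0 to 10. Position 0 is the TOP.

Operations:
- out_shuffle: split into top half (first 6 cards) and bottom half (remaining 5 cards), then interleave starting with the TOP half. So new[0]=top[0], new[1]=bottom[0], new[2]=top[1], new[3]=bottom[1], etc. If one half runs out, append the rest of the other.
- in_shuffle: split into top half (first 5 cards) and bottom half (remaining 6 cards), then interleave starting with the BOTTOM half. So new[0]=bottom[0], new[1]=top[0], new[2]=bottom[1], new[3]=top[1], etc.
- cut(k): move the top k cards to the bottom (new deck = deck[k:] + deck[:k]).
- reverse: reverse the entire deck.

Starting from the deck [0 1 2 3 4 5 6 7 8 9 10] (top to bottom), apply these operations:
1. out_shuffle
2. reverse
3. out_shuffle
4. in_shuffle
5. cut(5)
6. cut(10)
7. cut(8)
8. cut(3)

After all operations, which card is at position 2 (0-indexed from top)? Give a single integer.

Answer: 3

Derivation:
After op 1 (out_shuffle): [0 6 1 7 2 8 3 9 4 10 5]
After op 2 (reverse): [5 10 4 9 3 8 2 7 1 6 0]
After op 3 (out_shuffle): [5 2 10 7 4 1 9 6 3 0 8]
After op 4 (in_shuffle): [1 5 9 2 6 10 3 7 0 4 8]
After op 5 (cut(5)): [10 3 7 0 4 8 1 5 9 2 6]
After op 6 (cut(10)): [6 10 3 7 0 4 8 1 5 9 2]
After op 7 (cut(8)): [5 9 2 6 10 3 7 0 4 8 1]
After op 8 (cut(3)): [6 10 3 7 0 4 8 1 5 9 2]
Position 2: card 3.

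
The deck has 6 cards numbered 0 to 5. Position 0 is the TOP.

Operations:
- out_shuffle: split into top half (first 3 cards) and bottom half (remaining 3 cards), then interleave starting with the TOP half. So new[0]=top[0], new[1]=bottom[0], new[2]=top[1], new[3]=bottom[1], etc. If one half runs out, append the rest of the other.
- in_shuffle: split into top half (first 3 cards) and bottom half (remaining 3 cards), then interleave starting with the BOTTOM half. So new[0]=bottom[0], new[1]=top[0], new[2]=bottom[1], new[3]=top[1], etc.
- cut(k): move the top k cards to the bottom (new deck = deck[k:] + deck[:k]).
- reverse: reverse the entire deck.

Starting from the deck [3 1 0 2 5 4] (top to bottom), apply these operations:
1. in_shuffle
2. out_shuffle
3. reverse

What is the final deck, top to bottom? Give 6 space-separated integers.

Answer: 0 5 4 3 1 2

Derivation:
After op 1 (in_shuffle): [2 3 5 1 4 0]
After op 2 (out_shuffle): [2 1 3 4 5 0]
After op 3 (reverse): [0 5 4 3 1 2]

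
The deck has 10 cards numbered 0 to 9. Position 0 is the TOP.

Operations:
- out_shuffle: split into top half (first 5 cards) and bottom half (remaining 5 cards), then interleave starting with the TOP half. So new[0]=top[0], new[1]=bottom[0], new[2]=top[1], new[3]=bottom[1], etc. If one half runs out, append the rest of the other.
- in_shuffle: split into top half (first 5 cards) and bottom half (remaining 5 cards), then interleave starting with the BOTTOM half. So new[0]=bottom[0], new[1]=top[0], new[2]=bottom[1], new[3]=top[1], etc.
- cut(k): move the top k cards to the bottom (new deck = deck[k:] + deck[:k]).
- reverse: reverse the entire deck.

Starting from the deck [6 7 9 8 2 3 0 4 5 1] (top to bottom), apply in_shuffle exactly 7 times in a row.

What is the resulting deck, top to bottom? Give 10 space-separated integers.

After op 1 (in_shuffle): [3 6 0 7 4 9 5 8 1 2]
After op 2 (in_shuffle): [9 3 5 6 8 0 1 7 2 4]
After op 3 (in_shuffle): [0 9 1 3 7 5 2 6 4 8]
After op 4 (in_shuffle): [5 0 2 9 6 1 4 3 8 7]
After op 5 (in_shuffle): [1 5 4 0 3 2 8 9 7 6]
After op 6 (in_shuffle): [2 1 8 5 9 4 7 0 6 3]
After op 7 (in_shuffle): [4 2 7 1 0 8 6 5 3 9]

Answer: 4 2 7 1 0 8 6 5 3 9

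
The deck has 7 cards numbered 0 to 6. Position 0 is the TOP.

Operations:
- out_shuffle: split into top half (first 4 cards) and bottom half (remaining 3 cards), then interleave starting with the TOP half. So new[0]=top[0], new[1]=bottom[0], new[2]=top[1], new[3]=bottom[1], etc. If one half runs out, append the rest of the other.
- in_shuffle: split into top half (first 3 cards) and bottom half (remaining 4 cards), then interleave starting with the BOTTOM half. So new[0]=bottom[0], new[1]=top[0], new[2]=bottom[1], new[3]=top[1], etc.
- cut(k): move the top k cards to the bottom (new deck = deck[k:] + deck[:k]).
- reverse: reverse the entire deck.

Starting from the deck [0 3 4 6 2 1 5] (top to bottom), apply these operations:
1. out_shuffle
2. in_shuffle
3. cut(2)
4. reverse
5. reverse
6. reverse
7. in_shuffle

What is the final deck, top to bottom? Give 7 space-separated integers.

After op 1 (out_shuffle): [0 2 3 1 4 5 6]
After op 2 (in_shuffle): [1 0 4 2 5 3 6]
After op 3 (cut(2)): [4 2 5 3 6 1 0]
After op 4 (reverse): [0 1 6 3 5 2 4]
After op 5 (reverse): [4 2 5 3 6 1 0]
After op 6 (reverse): [0 1 6 3 5 2 4]
After op 7 (in_shuffle): [3 0 5 1 2 6 4]

Answer: 3 0 5 1 2 6 4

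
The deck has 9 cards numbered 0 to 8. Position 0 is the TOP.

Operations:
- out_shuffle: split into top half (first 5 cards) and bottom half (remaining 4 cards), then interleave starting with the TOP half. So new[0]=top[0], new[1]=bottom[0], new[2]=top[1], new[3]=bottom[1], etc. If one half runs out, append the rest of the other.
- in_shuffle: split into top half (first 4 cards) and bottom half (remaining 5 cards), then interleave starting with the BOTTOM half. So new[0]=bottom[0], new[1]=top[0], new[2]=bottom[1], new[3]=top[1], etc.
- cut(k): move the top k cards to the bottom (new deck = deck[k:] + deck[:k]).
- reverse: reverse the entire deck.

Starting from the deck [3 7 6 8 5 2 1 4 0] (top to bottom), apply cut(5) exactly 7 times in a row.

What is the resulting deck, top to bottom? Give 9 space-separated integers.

After op 1 (cut(5)): [2 1 4 0 3 7 6 8 5]
After op 2 (cut(5)): [7 6 8 5 2 1 4 0 3]
After op 3 (cut(5)): [1 4 0 3 7 6 8 5 2]
After op 4 (cut(5)): [6 8 5 2 1 4 0 3 7]
After op 5 (cut(5)): [4 0 3 7 6 8 5 2 1]
After op 6 (cut(5)): [8 5 2 1 4 0 3 7 6]
After op 7 (cut(5)): [0 3 7 6 8 5 2 1 4]

Answer: 0 3 7 6 8 5 2 1 4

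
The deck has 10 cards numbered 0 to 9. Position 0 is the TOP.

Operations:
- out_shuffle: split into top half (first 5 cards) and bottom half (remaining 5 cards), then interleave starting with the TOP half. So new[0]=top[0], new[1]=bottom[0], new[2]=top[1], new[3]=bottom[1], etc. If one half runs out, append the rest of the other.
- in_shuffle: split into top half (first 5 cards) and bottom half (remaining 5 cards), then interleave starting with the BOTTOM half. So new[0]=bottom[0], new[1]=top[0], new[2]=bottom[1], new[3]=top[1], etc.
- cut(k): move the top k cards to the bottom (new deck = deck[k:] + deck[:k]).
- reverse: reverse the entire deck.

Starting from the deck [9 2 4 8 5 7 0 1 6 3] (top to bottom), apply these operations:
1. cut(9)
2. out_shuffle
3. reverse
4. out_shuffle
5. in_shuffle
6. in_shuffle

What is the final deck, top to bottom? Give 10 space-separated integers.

Answer: 8 9 0 6 7 4 3 2 1 5

Derivation:
After op 1 (cut(9)): [3 9 2 4 8 5 7 0 1 6]
After op 2 (out_shuffle): [3 5 9 7 2 0 4 1 8 6]
After op 3 (reverse): [6 8 1 4 0 2 7 9 5 3]
After op 4 (out_shuffle): [6 2 8 7 1 9 4 5 0 3]
After op 5 (in_shuffle): [9 6 4 2 5 8 0 7 3 1]
After op 6 (in_shuffle): [8 9 0 6 7 4 3 2 1 5]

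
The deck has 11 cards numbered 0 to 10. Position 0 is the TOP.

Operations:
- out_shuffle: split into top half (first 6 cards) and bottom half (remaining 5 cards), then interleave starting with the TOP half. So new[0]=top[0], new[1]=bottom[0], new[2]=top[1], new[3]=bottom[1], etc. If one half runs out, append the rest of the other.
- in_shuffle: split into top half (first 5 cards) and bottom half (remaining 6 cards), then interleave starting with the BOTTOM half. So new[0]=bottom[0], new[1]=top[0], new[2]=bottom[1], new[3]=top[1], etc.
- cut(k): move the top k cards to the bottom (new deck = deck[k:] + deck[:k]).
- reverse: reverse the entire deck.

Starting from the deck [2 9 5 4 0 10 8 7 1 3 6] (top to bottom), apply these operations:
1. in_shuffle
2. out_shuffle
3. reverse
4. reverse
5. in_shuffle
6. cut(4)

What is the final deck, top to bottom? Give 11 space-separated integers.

After op 1 (in_shuffle): [10 2 8 9 7 5 1 4 3 0 6]
After op 2 (out_shuffle): [10 1 2 4 8 3 9 0 7 6 5]
After op 3 (reverse): [5 6 7 0 9 3 8 4 2 1 10]
After op 4 (reverse): [10 1 2 4 8 3 9 0 7 6 5]
After op 5 (in_shuffle): [3 10 9 1 0 2 7 4 6 8 5]
After op 6 (cut(4)): [0 2 7 4 6 8 5 3 10 9 1]

Answer: 0 2 7 4 6 8 5 3 10 9 1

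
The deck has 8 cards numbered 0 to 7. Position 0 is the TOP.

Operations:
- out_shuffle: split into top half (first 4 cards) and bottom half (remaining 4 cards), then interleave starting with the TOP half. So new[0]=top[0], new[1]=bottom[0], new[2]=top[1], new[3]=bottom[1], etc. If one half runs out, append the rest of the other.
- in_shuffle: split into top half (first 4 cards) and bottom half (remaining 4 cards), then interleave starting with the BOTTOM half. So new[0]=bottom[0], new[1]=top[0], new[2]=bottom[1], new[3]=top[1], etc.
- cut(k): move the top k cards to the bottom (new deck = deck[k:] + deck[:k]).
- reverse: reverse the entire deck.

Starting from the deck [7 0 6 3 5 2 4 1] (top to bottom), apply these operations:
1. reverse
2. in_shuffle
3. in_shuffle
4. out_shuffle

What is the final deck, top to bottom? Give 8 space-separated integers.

Answer: 0 7 3 6 2 5 1 4

Derivation:
After op 1 (reverse): [1 4 2 5 3 6 0 7]
After op 2 (in_shuffle): [3 1 6 4 0 2 7 5]
After op 3 (in_shuffle): [0 3 2 1 7 6 5 4]
After op 4 (out_shuffle): [0 7 3 6 2 5 1 4]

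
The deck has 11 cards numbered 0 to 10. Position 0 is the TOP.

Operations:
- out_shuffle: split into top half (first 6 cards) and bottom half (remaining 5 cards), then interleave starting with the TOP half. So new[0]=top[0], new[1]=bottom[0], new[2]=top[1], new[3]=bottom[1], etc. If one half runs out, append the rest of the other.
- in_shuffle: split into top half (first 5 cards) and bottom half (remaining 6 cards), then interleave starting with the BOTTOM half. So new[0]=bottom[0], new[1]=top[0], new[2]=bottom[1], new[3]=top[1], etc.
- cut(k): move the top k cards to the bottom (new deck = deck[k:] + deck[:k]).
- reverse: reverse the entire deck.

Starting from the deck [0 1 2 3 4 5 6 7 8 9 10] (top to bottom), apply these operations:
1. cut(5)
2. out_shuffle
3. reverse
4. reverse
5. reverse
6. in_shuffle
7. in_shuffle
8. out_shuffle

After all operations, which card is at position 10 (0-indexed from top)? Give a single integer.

Answer: 7

Derivation:
After op 1 (cut(5)): [5 6 7 8 9 10 0 1 2 3 4]
After op 2 (out_shuffle): [5 0 6 1 7 2 8 3 9 4 10]
After op 3 (reverse): [10 4 9 3 8 2 7 1 6 0 5]
After op 4 (reverse): [5 0 6 1 7 2 8 3 9 4 10]
After op 5 (reverse): [10 4 9 3 8 2 7 1 6 0 5]
After op 6 (in_shuffle): [2 10 7 4 1 9 6 3 0 8 5]
After op 7 (in_shuffle): [9 2 6 10 3 7 0 4 8 1 5]
After op 8 (out_shuffle): [9 0 2 4 6 8 10 1 3 5 7]
Position 10: card 7.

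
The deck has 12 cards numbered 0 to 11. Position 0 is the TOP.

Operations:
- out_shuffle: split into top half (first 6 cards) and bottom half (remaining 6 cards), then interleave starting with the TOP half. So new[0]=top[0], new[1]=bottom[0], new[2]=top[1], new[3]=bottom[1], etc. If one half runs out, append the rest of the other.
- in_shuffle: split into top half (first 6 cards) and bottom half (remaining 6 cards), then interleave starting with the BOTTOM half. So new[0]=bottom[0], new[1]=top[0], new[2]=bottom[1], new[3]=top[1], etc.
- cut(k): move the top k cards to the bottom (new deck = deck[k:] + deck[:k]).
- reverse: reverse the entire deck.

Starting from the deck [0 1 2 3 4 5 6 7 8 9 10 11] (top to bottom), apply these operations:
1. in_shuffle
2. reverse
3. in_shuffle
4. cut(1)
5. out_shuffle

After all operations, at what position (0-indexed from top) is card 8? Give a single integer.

After op 1 (in_shuffle): [6 0 7 1 8 2 9 3 10 4 11 5]
After op 2 (reverse): [5 11 4 10 3 9 2 8 1 7 0 6]
After op 3 (in_shuffle): [2 5 8 11 1 4 7 10 0 3 6 9]
After op 4 (cut(1)): [5 8 11 1 4 7 10 0 3 6 9 2]
After op 5 (out_shuffle): [5 10 8 0 11 3 1 6 4 9 7 2]
Card 8 is at position 2.

Answer: 2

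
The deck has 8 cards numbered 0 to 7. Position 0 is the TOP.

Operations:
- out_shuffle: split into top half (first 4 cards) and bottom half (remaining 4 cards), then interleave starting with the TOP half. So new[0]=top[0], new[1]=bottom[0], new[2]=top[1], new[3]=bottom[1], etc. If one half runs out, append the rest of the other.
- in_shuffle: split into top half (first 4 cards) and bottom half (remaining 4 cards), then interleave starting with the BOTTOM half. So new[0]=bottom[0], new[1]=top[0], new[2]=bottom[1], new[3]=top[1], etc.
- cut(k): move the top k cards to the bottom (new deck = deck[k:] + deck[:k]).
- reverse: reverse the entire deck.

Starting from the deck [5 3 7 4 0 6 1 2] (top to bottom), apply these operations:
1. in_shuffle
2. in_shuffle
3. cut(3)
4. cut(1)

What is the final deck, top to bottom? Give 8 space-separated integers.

Answer: 2 6 4 3 1 0 7 5

Derivation:
After op 1 (in_shuffle): [0 5 6 3 1 7 2 4]
After op 2 (in_shuffle): [1 0 7 5 2 6 4 3]
After op 3 (cut(3)): [5 2 6 4 3 1 0 7]
After op 4 (cut(1)): [2 6 4 3 1 0 7 5]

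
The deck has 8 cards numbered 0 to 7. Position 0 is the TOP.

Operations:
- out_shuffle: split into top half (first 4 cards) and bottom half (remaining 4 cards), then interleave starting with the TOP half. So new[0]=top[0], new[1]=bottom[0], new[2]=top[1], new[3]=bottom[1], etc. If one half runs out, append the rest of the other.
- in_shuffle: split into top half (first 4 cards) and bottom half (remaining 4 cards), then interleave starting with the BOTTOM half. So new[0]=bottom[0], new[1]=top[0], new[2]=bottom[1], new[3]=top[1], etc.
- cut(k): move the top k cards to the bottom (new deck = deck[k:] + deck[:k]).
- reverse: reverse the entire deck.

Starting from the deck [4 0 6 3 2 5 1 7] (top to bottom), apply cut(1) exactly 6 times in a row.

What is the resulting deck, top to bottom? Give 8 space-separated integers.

Answer: 1 7 4 0 6 3 2 5

Derivation:
After op 1 (cut(1)): [0 6 3 2 5 1 7 4]
After op 2 (cut(1)): [6 3 2 5 1 7 4 0]
After op 3 (cut(1)): [3 2 5 1 7 4 0 6]
After op 4 (cut(1)): [2 5 1 7 4 0 6 3]
After op 5 (cut(1)): [5 1 7 4 0 6 3 2]
After op 6 (cut(1)): [1 7 4 0 6 3 2 5]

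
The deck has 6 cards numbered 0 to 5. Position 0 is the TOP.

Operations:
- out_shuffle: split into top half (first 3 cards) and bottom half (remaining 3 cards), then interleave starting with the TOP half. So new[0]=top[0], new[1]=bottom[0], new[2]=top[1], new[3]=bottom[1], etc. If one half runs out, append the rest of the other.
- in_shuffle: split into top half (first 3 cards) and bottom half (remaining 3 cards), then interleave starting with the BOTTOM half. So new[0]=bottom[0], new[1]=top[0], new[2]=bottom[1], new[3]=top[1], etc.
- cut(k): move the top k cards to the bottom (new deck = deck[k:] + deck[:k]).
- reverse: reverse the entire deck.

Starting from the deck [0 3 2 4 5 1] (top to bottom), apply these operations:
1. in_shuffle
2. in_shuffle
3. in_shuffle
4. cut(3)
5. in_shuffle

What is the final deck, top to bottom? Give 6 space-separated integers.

After op 1 (in_shuffle): [4 0 5 3 1 2]
After op 2 (in_shuffle): [3 4 1 0 2 5]
After op 3 (in_shuffle): [0 3 2 4 5 1]
After op 4 (cut(3)): [4 5 1 0 3 2]
After op 5 (in_shuffle): [0 4 3 5 2 1]

Answer: 0 4 3 5 2 1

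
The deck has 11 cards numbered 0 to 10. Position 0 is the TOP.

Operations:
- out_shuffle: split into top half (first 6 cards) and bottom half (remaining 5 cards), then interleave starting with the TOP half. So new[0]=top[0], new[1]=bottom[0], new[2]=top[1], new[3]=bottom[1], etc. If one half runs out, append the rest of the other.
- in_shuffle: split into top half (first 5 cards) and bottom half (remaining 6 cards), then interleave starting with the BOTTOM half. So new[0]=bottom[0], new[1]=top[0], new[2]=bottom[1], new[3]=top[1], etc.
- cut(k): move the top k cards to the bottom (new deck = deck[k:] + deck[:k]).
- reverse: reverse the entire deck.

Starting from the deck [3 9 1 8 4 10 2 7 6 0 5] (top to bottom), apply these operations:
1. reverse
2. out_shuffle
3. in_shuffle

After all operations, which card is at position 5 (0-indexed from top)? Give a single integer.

After op 1 (reverse): [5 0 6 7 2 10 4 8 1 9 3]
After op 2 (out_shuffle): [5 4 0 8 6 1 7 9 2 3 10]
After op 3 (in_shuffle): [1 5 7 4 9 0 2 8 3 6 10]
Position 5: card 0.

Answer: 0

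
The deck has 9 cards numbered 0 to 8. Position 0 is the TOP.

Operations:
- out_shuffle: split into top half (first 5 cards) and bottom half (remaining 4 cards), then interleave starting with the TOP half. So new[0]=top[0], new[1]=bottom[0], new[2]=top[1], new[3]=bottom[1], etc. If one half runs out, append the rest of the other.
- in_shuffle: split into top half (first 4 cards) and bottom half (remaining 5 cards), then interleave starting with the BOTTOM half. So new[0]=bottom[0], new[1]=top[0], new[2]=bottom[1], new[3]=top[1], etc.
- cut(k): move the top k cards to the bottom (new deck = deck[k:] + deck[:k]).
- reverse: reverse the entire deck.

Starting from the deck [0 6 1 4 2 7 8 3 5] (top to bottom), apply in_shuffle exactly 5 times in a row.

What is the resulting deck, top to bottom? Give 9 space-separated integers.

Answer: 6 4 7 3 0 1 2 8 5

Derivation:
After op 1 (in_shuffle): [2 0 7 6 8 1 3 4 5]
After op 2 (in_shuffle): [8 2 1 0 3 7 4 6 5]
After op 3 (in_shuffle): [3 8 7 2 4 1 6 0 5]
After op 4 (in_shuffle): [4 3 1 8 6 7 0 2 5]
After op 5 (in_shuffle): [6 4 7 3 0 1 2 8 5]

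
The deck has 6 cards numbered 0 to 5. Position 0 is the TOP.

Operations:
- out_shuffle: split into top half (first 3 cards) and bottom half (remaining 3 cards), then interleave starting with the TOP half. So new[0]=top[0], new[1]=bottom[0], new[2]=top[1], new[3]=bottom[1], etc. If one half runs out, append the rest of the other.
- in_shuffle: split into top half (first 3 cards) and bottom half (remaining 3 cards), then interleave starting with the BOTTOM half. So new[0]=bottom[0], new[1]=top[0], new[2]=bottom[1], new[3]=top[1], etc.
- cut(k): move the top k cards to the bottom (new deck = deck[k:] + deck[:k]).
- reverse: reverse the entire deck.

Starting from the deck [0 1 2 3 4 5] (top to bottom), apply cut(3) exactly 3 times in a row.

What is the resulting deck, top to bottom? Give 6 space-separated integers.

After op 1 (cut(3)): [3 4 5 0 1 2]
After op 2 (cut(3)): [0 1 2 3 4 5]
After op 3 (cut(3)): [3 4 5 0 1 2]

Answer: 3 4 5 0 1 2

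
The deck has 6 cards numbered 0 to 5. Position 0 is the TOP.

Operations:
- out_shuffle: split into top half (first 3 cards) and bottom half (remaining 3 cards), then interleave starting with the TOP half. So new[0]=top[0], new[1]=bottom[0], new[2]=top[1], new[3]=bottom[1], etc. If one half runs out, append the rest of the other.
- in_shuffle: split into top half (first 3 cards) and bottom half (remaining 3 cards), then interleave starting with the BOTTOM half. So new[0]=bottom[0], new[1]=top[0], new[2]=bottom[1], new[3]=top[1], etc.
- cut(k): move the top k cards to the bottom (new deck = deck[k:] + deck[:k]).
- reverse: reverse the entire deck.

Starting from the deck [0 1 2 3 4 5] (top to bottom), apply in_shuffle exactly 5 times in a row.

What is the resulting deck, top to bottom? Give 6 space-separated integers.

After op 1 (in_shuffle): [3 0 4 1 5 2]
After op 2 (in_shuffle): [1 3 5 0 2 4]
After op 3 (in_shuffle): [0 1 2 3 4 5]
After op 4 (in_shuffle): [3 0 4 1 5 2]
After op 5 (in_shuffle): [1 3 5 0 2 4]

Answer: 1 3 5 0 2 4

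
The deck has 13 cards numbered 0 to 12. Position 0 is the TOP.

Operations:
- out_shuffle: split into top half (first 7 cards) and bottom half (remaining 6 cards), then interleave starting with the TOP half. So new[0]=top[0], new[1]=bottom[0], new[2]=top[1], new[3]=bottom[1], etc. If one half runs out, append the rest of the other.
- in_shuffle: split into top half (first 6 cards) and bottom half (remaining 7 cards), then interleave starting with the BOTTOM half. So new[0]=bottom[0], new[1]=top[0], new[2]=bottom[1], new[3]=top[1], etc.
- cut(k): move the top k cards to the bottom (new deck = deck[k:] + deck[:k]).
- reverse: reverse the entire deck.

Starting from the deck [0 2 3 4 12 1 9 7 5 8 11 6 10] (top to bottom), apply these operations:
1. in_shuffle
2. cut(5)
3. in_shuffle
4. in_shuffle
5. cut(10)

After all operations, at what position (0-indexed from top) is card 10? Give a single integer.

After op 1 (in_shuffle): [9 0 7 2 5 3 8 4 11 12 6 1 10]
After op 2 (cut(5)): [3 8 4 11 12 6 1 10 9 0 7 2 5]
After op 3 (in_shuffle): [1 3 10 8 9 4 0 11 7 12 2 6 5]
After op 4 (in_shuffle): [0 1 11 3 7 10 12 8 2 9 6 4 5]
After op 5 (cut(10)): [6 4 5 0 1 11 3 7 10 12 8 2 9]
Card 10 is at position 8.

Answer: 8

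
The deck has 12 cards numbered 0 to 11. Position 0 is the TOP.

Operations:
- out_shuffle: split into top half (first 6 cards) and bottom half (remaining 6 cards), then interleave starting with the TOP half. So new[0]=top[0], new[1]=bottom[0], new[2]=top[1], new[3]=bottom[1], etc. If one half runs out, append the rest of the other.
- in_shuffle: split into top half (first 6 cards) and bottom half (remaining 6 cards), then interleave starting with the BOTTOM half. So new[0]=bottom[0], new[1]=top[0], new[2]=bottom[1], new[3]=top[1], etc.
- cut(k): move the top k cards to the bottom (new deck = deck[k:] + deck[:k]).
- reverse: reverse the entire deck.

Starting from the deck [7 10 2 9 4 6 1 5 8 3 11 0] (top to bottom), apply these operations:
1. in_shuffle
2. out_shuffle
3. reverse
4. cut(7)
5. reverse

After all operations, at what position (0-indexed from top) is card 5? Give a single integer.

Answer: 11

Derivation:
After op 1 (in_shuffle): [1 7 5 10 8 2 3 9 11 4 0 6]
After op 2 (out_shuffle): [1 3 7 9 5 11 10 4 8 0 2 6]
After op 3 (reverse): [6 2 0 8 4 10 11 5 9 7 3 1]
After op 4 (cut(7)): [5 9 7 3 1 6 2 0 8 4 10 11]
After op 5 (reverse): [11 10 4 8 0 2 6 1 3 7 9 5]
Card 5 is at position 11.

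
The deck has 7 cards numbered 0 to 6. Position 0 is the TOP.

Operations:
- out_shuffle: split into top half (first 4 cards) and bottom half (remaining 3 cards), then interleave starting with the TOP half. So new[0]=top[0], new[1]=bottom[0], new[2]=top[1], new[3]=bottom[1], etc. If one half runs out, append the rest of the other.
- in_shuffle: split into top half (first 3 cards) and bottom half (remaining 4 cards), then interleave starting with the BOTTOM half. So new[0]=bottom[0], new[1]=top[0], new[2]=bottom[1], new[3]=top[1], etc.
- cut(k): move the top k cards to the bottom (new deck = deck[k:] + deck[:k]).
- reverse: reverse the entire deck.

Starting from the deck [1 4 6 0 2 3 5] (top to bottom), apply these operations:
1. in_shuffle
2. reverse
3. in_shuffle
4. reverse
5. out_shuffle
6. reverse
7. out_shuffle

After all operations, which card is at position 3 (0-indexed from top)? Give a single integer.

After op 1 (in_shuffle): [0 1 2 4 3 6 5]
After op 2 (reverse): [5 6 3 4 2 1 0]
After op 3 (in_shuffle): [4 5 2 6 1 3 0]
After op 4 (reverse): [0 3 1 6 2 5 4]
After op 5 (out_shuffle): [0 2 3 5 1 4 6]
After op 6 (reverse): [6 4 1 5 3 2 0]
After op 7 (out_shuffle): [6 3 4 2 1 0 5]
Position 3: card 2.

Answer: 2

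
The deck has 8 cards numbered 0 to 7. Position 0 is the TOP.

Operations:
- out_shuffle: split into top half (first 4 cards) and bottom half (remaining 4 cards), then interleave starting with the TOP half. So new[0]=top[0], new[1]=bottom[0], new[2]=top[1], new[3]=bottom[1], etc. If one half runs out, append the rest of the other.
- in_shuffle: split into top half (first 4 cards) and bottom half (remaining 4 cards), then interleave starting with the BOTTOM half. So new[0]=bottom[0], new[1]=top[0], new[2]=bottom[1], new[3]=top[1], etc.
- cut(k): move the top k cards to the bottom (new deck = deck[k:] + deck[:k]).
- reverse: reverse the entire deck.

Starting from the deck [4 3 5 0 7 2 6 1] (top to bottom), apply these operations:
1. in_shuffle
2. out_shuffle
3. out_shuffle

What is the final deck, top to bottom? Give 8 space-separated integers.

After op 1 (in_shuffle): [7 4 2 3 6 5 1 0]
After op 2 (out_shuffle): [7 6 4 5 2 1 3 0]
After op 3 (out_shuffle): [7 2 6 1 4 3 5 0]

Answer: 7 2 6 1 4 3 5 0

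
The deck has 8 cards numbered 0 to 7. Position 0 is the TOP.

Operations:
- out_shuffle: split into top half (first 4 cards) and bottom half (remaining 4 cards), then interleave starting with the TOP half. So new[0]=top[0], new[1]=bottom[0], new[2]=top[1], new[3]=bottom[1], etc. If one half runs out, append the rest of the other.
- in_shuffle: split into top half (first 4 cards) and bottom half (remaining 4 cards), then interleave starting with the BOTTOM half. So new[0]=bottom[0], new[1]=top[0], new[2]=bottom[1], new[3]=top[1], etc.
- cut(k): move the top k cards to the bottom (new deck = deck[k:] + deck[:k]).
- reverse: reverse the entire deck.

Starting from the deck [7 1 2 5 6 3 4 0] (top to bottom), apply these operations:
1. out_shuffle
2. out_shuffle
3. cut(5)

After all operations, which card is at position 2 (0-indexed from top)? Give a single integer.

After op 1 (out_shuffle): [7 6 1 3 2 4 5 0]
After op 2 (out_shuffle): [7 2 6 4 1 5 3 0]
After op 3 (cut(5)): [5 3 0 7 2 6 4 1]
Position 2: card 0.

Answer: 0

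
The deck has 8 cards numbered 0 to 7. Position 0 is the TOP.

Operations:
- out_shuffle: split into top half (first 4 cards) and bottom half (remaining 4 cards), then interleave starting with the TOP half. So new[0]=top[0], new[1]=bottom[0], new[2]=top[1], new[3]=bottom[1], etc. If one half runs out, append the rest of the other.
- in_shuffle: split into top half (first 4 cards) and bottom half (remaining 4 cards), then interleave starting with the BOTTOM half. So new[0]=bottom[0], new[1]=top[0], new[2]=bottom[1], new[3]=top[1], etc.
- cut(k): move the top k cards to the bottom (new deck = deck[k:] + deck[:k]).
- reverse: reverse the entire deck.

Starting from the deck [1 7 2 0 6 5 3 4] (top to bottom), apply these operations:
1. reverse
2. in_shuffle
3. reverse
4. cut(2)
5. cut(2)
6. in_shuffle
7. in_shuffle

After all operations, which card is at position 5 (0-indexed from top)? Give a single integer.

After op 1 (reverse): [4 3 5 6 0 2 7 1]
After op 2 (in_shuffle): [0 4 2 3 7 5 1 6]
After op 3 (reverse): [6 1 5 7 3 2 4 0]
After op 4 (cut(2)): [5 7 3 2 4 0 6 1]
After op 5 (cut(2)): [3 2 4 0 6 1 5 7]
After op 6 (in_shuffle): [6 3 1 2 5 4 7 0]
After op 7 (in_shuffle): [5 6 4 3 7 1 0 2]
Position 5: card 1.

Answer: 1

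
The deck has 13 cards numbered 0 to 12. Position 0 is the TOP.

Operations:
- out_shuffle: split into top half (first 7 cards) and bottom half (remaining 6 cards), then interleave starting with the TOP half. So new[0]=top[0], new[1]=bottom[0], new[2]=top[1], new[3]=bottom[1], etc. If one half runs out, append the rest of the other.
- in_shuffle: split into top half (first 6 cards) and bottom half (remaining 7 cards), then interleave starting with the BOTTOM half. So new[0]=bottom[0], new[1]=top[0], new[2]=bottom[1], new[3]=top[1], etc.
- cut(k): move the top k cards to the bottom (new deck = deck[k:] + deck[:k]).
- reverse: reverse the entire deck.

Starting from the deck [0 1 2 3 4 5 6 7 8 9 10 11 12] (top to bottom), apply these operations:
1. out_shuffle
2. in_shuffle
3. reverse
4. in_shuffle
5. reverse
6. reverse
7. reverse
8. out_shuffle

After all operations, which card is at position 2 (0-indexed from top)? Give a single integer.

After op 1 (out_shuffle): [0 7 1 8 2 9 3 10 4 11 5 12 6]
After op 2 (in_shuffle): [3 0 10 7 4 1 11 8 5 2 12 9 6]
After op 3 (reverse): [6 9 12 2 5 8 11 1 4 7 10 0 3]
After op 4 (in_shuffle): [11 6 1 9 4 12 7 2 10 5 0 8 3]
After op 5 (reverse): [3 8 0 5 10 2 7 12 4 9 1 6 11]
After op 6 (reverse): [11 6 1 9 4 12 7 2 10 5 0 8 3]
After op 7 (reverse): [3 8 0 5 10 2 7 12 4 9 1 6 11]
After op 8 (out_shuffle): [3 12 8 4 0 9 5 1 10 6 2 11 7]
Position 2: card 8.

Answer: 8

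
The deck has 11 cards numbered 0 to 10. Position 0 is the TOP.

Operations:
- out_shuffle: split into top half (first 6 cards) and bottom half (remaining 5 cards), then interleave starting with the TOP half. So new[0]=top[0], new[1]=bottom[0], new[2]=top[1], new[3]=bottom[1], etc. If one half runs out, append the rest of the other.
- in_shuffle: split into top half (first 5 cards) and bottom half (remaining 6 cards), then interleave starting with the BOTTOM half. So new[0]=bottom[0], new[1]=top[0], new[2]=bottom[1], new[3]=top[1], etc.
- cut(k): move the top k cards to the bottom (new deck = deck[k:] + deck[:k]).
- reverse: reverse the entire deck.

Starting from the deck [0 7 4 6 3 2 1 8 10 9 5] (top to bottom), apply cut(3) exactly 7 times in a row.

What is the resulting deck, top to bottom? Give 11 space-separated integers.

Answer: 5 0 7 4 6 3 2 1 8 10 9

Derivation:
After op 1 (cut(3)): [6 3 2 1 8 10 9 5 0 7 4]
After op 2 (cut(3)): [1 8 10 9 5 0 7 4 6 3 2]
After op 3 (cut(3)): [9 5 0 7 4 6 3 2 1 8 10]
After op 4 (cut(3)): [7 4 6 3 2 1 8 10 9 5 0]
After op 5 (cut(3)): [3 2 1 8 10 9 5 0 7 4 6]
After op 6 (cut(3)): [8 10 9 5 0 7 4 6 3 2 1]
After op 7 (cut(3)): [5 0 7 4 6 3 2 1 8 10 9]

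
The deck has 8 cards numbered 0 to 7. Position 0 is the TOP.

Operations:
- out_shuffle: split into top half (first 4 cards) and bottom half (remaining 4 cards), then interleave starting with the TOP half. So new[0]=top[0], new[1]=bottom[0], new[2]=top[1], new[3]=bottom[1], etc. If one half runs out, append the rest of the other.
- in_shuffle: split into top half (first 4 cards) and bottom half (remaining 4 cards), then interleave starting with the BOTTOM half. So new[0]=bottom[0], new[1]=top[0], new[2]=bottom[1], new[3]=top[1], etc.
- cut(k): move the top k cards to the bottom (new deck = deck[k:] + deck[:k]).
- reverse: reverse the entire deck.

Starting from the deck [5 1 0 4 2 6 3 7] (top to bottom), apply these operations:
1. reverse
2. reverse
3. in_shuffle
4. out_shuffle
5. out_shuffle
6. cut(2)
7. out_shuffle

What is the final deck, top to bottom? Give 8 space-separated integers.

Answer: 3 0 7 4 5 2 1 6

Derivation:
After op 1 (reverse): [7 3 6 2 4 0 1 5]
After op 2 (reverse): [5 1 0 4 2 6 3 7]
After op 3 (in_shuffle): [2 5 6 1 3 0 7 4]
After op 4 (out_shuffle): [2 3 5 0 6 7 1 4]
After op 5 (out_shuffle): [2 6 3 7 5 1 0 4]
After op 6 (cut(2)): [3 7 5 1 0 4 2 6]
After op 7 (out_shuffle): [3 0 7 4 5 2 1 6]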